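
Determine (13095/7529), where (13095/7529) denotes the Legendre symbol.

Reduce the numerator: 13095 ≡ 5566 (mod 7529), so (13095/7529) = (5566/7529).
Factor out 2: 5566 = 2·2783. Since 7529 ≡ 1 (mod 8), (2/7529) = +1. Now have (2783/7529).
7529 ≡ 1 (mod 4), so quadratic reciprocity gives (2783/7529) = (7529/2783). Reduce: 7529 ≡ 1963 (mod 2783). Now have (1963/2783).
Both 1963 ≡ 3 and 2783 ≡ 3 (mod 4), so reciprocity gives (1963/2783) = -(2783/1963). Reduce: 2783 ≡ 820 (mod 1963). Now have -(820/1963).
Factor out 2: 820 = 2^2·205. Since 1963 ≡ 3 (mod 8), (2/1963) = -1, and (2/1963)^2 = +1. Now have -(205/1963).
205 ≡ 1 (mod 4), so quadratic reciprocity gives (205/1963) = (1963/205). Reduce: 1963 ≡ 118 (mod 205). Now have -(118/205).
Factor out 2: 118 = 2·59. Since 205 ≡ 5 (mod 8), (2/205) = -1. Now have (59/205).
205 ≡ 1 (mod 4), so quadratic reciprocity gives (59/205) = (205/59). Reduce: 205 ≡ 28 (mod 59). Now have (28/59).
Factor out 2: 28 = 2^2·7. Since 59 ≡ 3 (mod 8), (2/59) = -1, and (2/59)^2 = +1. Now have (7/59).
Both 7 ≡ 3 and 59 ≡ 3 (mod 4), so reciprocity gives (7/59) = -(59/7). Reduce: 59 ≡ 3 (mod 7). Now have -(3/7).
Both 3 ≡ 3 and 7 ≡ 3 (mod 4), so reciprocity gives (3/7) = -(7/3). Reduce: 7 ≡ 1 (mod 3). Now have (1/3).
(1/3) = 1. Collecting the sign factors: 1.

1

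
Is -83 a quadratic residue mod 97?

no

(-83/97)
  = (14/97)    [-83 ≡ 14 mod 97]
  = (7/97)    [97 ≡ 1 mod 8 ⇒ (2/97) = +1]
  = (97/7)    [QR: 97 ≡ 1 mod 4, sign kept]
  = (6/7)    [97 ≡ 6 mod 7]
  = (3/7)    [7 ≡ 7 mod 8 ⇒ (2/7) = +1]
  = -(7/3)    [QR: both ≡ 3 mod 4, sign flips]
  = -(1/3)    [7 ≡ 1 mod 3]
  = -1    [(1/3) = 1]
(-83/97) = -1, and 97 is prime, so -83 is not a quadratic residue mod 97.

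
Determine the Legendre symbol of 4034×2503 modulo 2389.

-1

By multiplicativity, (4034·2503/2389) = (4034/2389)·(2503/2389).
First factor (4034/2389):
Reduce the numerator: 4034 ≡ 1645 (mod 2389), so (4034/2389) = (1645/2389).
1645 ≡ 1 (mod 4), so quadratic reciprocity gives (1645/2389) = (2389/1645). Reduce: 2389 ≡ 744 (mod 1645). Now have (744/1645).
Factor out 2: 744 = 2^3·93. Since 1645 ≡ 5 (mod 8), (2/1645) = -1, and (2/1645)^3 = -1. Now have -(93/1645).
93 ≡ 1 (mod 4), so quadratic reciprocity gives (93/1645) = (1645/93). Reduce: 1645 ≡ 64 (mod 93). Now have -(64/93).
Factor out 2: 64 = 2^6. Since 93 ≡ 5 (mod 8), (2/93) = -1, and (2/93)^6 = +1. Now have -(1/93).
(1/93) = 1. Collecting the sign factors: -1.
Second factor (2503/2389):
Reduce the numerator: 2503 ≡ 114 (mod 2389), so (2503/2389) = (114/2389).
Factor out 2: 114 = 2·57. Since 2389 ≡ 5 (mod 8), (2/2389) = -1. Now have -(57/2389).
57 ≡ 1 (mod 4), so quadratic reciprocity gives (57/2389) = (2389/57). Reduce: 2389 ≡ 52 (mod 57). Now have -(52/57).
Factor out 2: 52 = 2^2·13. Since 57 ≡ 1 (mod 8), (2/57) = +1, and (2/57)^2 = +1. Now have -(13/57).
13 ≡ 1 (mod 4), so quadratic reciprocity gives (13/57) = (57/13). Reduce: 57 ≡ 5 (mod 13). Now have -(5/13).
5 ≡ 1 (mod 4), so quadratic reciprocity gives (5/13) = (13/5). Reduce: 13 ≡ 3 (mod 5). Now have -(3/5).
5 ≡ 1 (mod 4), so quadratic reciprocity gives (3/5) = (5/3). Reduce: 5 ≡ 2 (mod 3). Now have -(2/3).
Factor out 2: 2 = 2. Since 3 ≡ 3 (mod 8), (2/3) = -1. Now have (1/3).
(1/3) = 1. Collecting the sign factors: 1.
Product: (-1)·(1) = -1.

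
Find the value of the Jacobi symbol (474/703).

(474/703)
  = (237/703)    [703 ≡ 7 mod 8 ⇒ (2/703) = +1]
  = (703/237)    [QR: 237 ≡ 1 mod 4, sign kept]
  = (229/237)    [703 ≡ 229 mod 237]
  = (237/229)    [QR: 229 ≡ 1 mod 4, sign kept]
  = (8/229)    [237 ≡ 8 mod 229]
  = -(1/229)    [229 ≡ 5 mod 8 ⇒ (2/229)^3 = -1]
  = -1    [(1/229) = 1]

-1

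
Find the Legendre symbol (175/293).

-1

(175/293)
  = (293/175)    [QR: 293 ≡ 1 mod 4, sign kept]
  = (118/175)    [293 ≡ 118 mod 175]
  = (59/175)    [175 ≡ 7 mod 8 ⇒ (2/175) = +1]
  = -(175/59)    [QR: both ≡ 3 mod 4, sign flips]
  = -(57/59)    [175 ≡ 57 mod 59]
  = -(59/57)    [QR: 57 ≡ 1 mod 4, sign kept]
  = -(2/57)    [59 ≡ 2 mod 57]
  = -(1/57)    [57 ≡ 1 mod 8 ⇒ (2/57) = +1]
  = -1    [(1/57) = 1]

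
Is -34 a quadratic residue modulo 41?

(-34/41)
  = (34/41)    [41 ≡ 1 mod 4 ⇒ (-1/41) = +1]
  = (17/41)    [41 ≡ 1 mod 8 ⇒ (2/41) = +1]
  = (41/17)    [QR: 17 ≡ 1 mod 4, sign kept]
  = (7/17)    [41 ≡ 7 mod 17]
  = (17/7)    [QR: 17 ≡ 1 mod 4, sign kept]
  = (3/7)    [17 ≡ 3 mod 7]
  = -(7/3)    [QR: both ≡ 3 mod 4, sign flips]
  = -(1/3)    [7 ≡ 1 mod 3]
  = -1    [(1/3) = 1]
The Legendre symbol is -1, so x^2 ≡ -34 (mod 41) has no solution.

no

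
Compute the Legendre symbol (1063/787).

Reduce the numerator: 1063 ≡ 276 (mod 787), so (1063/787) = (276/787).
Factor out 2: 276 = 2^2·69. Since 787 ≡ 3 (mod 8), (2/787) = -1, and (2/787)^2 = +1. Now have (69/787).
69 ≡ 1 (mod 4), so quadratic reciprocity gives (69/787) = (787/69). Reduce: 787 ≡ 28 (mod 69). Now have (28/69).
Factor out 2: 28 = 2^2·7. Since 69 ≡ 5 (mod 8), (2/69) = -1, and (2/69)^2 = +1. Now have (7/69).
69 ≡ 1 (mod 4), so quadratic reciprocity gives (7/69) = (69/7). Reduce: 69 ≡ 6 (mod 7). Now have (6/7).
Factor out 2: 6 = 2·3. Since 7 ≡ 7 (mod 8), (2/7) = +1. Now have (3/7).
Both 3 ≡ 3 and 7 ≡ 3 (mod 4), so reciprocity gives (3/7) = -(7/3). Reduce: 7 ≡ 1 (mod 3). Now have -(1/3).
(1/3) = 1. Collecting the sign factors: -1.

-1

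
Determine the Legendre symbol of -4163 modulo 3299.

Pull out -1: (-4163|3299) = (-1|3299)·(4163|3299). Since 3299 ≡ 3 (mod 4), (-1|3299) = -1. Now have -(4163|3299).
Reduce the numerator: 4163 ≡ 864 (mod 3299), so (4163|3299) = (864|3299).
Factor out 2: 864 = 2^5·27. Since 3299 ≡ 3 (mod 8), (2|3299) = -1, and (2|3299)^5 = -1. Now have (27|3299).
Both 27 ≡ 3 and 3299 ≡ 3 (mod 4), so reciprocity gives (27|3299) = -(3299|27). Reduce: 3299 ≡ 5 (mod 27). Now have -(5|27).
5 ≡ 1 (mod 4), so quadratic reciprocity gives (5|27) = (27|5). Reduce: 27 ≡ 2 (mod 5). Now have -(2|5).
Factor out 2: 2 = 2. Since 5 ≡ 5 (mod 8), (2|5) = -1. Now have (1|5).
(1|5) = 1. Collecting the sign factors: 1.

1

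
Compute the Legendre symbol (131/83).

Reduce the numerator: 131 ≡ 48 (mod 83), so (131/83) = (48/83).
Factor out 2: 48 = 2^4·3. Since 83 ≡ 3 (mod 8), (2/83) = -1, and (2/83)^4 = +1. Now have (3/83).
Both 3 ≡ 3 and 83 ≡ 3 (mod 4), so reciprocity gives (3/83) = -(83/3). Reduce: 83 ≡ 2 (mod 3). Now have -(2/3).
Factor out 2: 2 = 2. Since 3 ≡ 3 (mod 8), (2/3) = -1. Now have (1/3).
(1/3) = 1. Collecting the sign factors: 1.

1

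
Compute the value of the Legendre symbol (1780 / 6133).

Factor out 2: 1780 = 2^2·445. Since 6133 ≡ 5 (mod 8), (2 / 6133) = -1, and (2 / 6133)^2 = +1. Now have (445 / 6133).
445 ≡ 1 (mod 4), so quadratic reciprocity gives (445 / 6133) = (6133 / 445). Reduce: 6133 ≡ 348 (mod 445). Now have (348 / 445).
Factor out 2: 348 = 2^2·87. Since 445 ≡ 5 (mod 8), (2 / 445) = -1, and (2 / 445)^2 = +1. Now have (87 / 445).
445 ≡ 1 (mod 4), so quadratic reciprocity gives (87 / 445) = (445 / 87). Reduce: 445 ≡ 10 (mod 87). Now have (10 / 87).
Factor out 2: 10 = 2·5. Since 87 ≡ 7 (mod 8), (2 / 87) = +1. Now have (5 / 87).
5 ≡ 1 (mod 4), so quadratic reciprocity gives (5 / 87) = (87 / 5). Reduce: 87 ≡ 2 (mod 5). Now have (2 / 5).
Factor out 2: 2 = 2. Since 5 ≡ 5 (mod 8), (2 / 5) = -1. Now have -(1 / 5).
(1 / 5) = 1. Collecting the sign factors: -1.

-1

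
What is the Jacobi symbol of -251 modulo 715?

(-251/715)
  = (464/715)    [-251 ≡ 464 mod 715]
  = (29/715)    [715 ≡ 3 mod 8 ⇒ (2/715)^4 = +1]
  = (715/29)    [QR: 29 ≡ 1 mod 4, sign kept]
  = (19/29)    [715 ≡ 19 mod 29]
  = (29/19)    [QR: 29 ≡ 1 mod 4, sign kept]
  = (10/19)    [29 ≡ 10 mod 19]
  = -(5/19)    [19 ≡ 3 mod 8 ⇒ (2/19) = -1]
  = -(19/5)    [QR: 5 ≡ 1 mod 4, sign kept]
  = -(4/5)    [19 ≡ 4 mod 5]
  = -(1/5)    [5 ≡ 5 mod 8 ⇒ (2/5)^2 = +1]
  = -1    [(1/5) = 1]

-1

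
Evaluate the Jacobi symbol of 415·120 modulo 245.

0

By multiplicativity, (415·120 / 245) = (415 / 245)·(120 / 245).
First factor (415 / 245):
Reduce the numerator: 415 ≡ 170 (mod 245), so (415 / 245) = (170 / 245).
Factor out 2: 170 = 2·85. Since 245 ≡ 5 (mod 8), (2 / 245) = -1. Now have -(85 / 245).
85 ≡ 1 (mod 4), so quadratic reciprocity gives (85 / 245) = (245 / 85). Reduce: 245 ≡ 75 (mod 85). Now have -(75 / 85).
85 ≡ 1 (mod 4), so quadratic reciprocity gives (75 / 85) = (85 / 75). Reduce: 85 ≡ 10 (mod 75). Now have -(10 / 75).
Factor out 2: 10 = 2·5. Since 75 ≡ 3 (mod 8), (2 / 75) = -1. Now have (5 / 75).
5 ≡ 1 (mod 4), so quadratic reciprocity gives (5 / 75) = (75 / 5). Reduce: 75 ≡ 0 (mod 5). Now have (0 / 5).
The numerator is now 0 with denominator 5 > 1: the symbol is 0.
Second factor (120 / 245):
Factor out 2: 120 = 2^3·15. Since 245 ≡ 5 (mod 8), (2 / 245) = -1, and (2 / 245)^3 = -1. Now have -(15 / 245).
245 ≡ 1 (mod 4), so quadratic reciprocity gives (15 / 245) = (245 / 15). Reduce: 245 ≡ 5 (mod 15). Now have -(5 / 15).
5 ≡ 1 (mod 4), so quadratic reciprocity gives (5 / 15) = (15 / 5). Reduce: 15 ≡ 0 (mod 5). Now have -(0 / 5).
The numerator is now 0 with denominator 5 > 1: the symbol is 0.
Product: (0)·(0) = 0.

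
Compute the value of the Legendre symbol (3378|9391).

1

(3378|9391)
  = (1689|9391)    [9391 ≡ 7 mod 8 ⇒ (2|9391) = +1]
  = (9391|1689)    [QR: 1689 ≡ 1 mod 4, sign kept]
  = (946|1689)    [9391 ≡ 946 mod 1689]
  = (473|1689)    [1689 ≡ 1 mod 8 ⇒ (2|1689) = +1]
  = (1689|473)    [QR: 473 ≡ 1 mod 4, sign kept]
  = (270|473)    [1689 ≡ 270 mod 473]
  = (135|473)    [473 ≡ 1 mod 8 ⇒ (2|473) = +1]
  = (473|135)    [QR: 473 ≡ 1 mod 4, sign kept]
  = (68|135)    [473 ≡ 68 mod 135]
  = (17|135)    [135 ≡ 7 mod 8 ⇒ (2|135)^2 = +1]
  = (135|17)    [QR: 17 ≡ 1 mod 4, sign kept]
  = (16|17)    [135 ≡ 16 mod 17]
  = (1|17)    [17 ≡ 1 mod 8 ⇒ (2|17)^4 = +1]
  = 1    [(1|17) = 1]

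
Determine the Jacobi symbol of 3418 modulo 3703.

Factor out 2: 3418 = 2·1709. Since 3703 ≡ 7 (mod 8), (2|3703) = +1. Now have (1709|3703).
1709 ≡ 1 (mod 4), so quadratic reciprocity gives (1709|3703) = (3703|1709). Reduce: 3703 ≡ 285 (mod 1709). Now have (285|1709).
285 ≡ 1 (mod 4), so quadratic reciprocity gives (285|1709) = (1709|285). Reduce: 1709 ≡ 284 (mod 285). Now have (284|285).
Factor out 2: 284 = 2^2·71. Since 285 ≡ 5 (mod 8), (2|285) = -1, and (2|285)^2 = +1. Now have (71|285).
285 ≡ 1 (mod 4), so quadratic reciprocity gives (71|285) = (285|71). Reduce: 285 ≡ 1 (mod 71). Now have (1|71).
(1|71) = 1. Collecting the sign factors: 1.

1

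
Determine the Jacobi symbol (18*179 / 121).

1

By multiplicativity, (18·179 / 121) = (18 / 121)·(179 / 121).
First factor (18 / 121):
Factor out 2: 18 = 2·9. Since 121 ≡ 1 (mod 8), (2 / 121) = +1. Now have (9 / 121).
9 ≡ 1 (mod 4), so quadratic reciprocity gives (9 / 121) = (121 / 9). Reduce: 121 ≡ 4 (mod 9). Now have (4 / 9).
Factor out 2: 4 = 2^2. Since 9 ≡ 1 (mod 8), (2 / 9) = +1, and (2 / 9)^2 = +1. Now have (1 / 9).
(1 / 9) = 1. Collecting the sign factors: 1.
Second factor (179 / 121):
Reduce the numerator: 179 ≡ 58 (mod 121), so (179 / 121) = (58 / 121).
Factor out 2: 58 = 2·29. Since 121 ≡ 1 (mod 8), (2 / 121) = +1. Now have (29 / 121).
29 ≡ 1 (mod 4), so quadratic reciprocity gives (29 / 121) = (121 / 29). Reduce: 121 ≡ 5 (mod 29). Now have (5 / 29).
5 ≡ 1 (mod 4), so quadratic reciprocity gives (5 / 29) = (29 / 5). Reduce: 29 ≡ 4 (mod 5). Now have (4 / 5).
Factor out 2: 4 = 2^2. Since 5 ≡ 5 (mod 8), (2 / 5) = -1, and (2 / 5)^2 = +1. Now have (1 / 5).
(1 / 5) = 1. Collecting the sign factors: 1.
Product: (1)·(1) = 1.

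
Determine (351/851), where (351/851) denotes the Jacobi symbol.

Both 351 ≡ 3 and 851 ≡ 3 (mod 4), so reciprocity gives (351/851) = -(851/351). Reduce: 851 ≡ 149 (mod 351). Now have -(149/351).
149 ≡ 1 (mod 4), so quadratic reciprocity gives (149/351) = (351/149). Reduce: 351 ≡ 53 (mod 149). Now have -(53/149).
53 ≡ 1 (mod 4), so quadratic reciprocity gives (53/149) = (149/53). Reduce: 149 ≡ 43 (mod 53). Now have -(43/53).
53 ≡ 1 (mod 4), so quadratic reciprocity gives (43/53) = (53/43). Reduce: 53 ≡ 10 (mod 43). Now have -(10/43).
Factor out 2: 10 = 2·5. Since 43 ≡ 3 (mod 8), (2/43) = -1. Now have (5/43).
5 ≡ 1 (mod 4), so quadratic reciprocity gives (5/43) = (43/5). Reduce: 43 ≡ 3 (mod 5). Now have (3/5).
5 ≡ 1 (mod 4), so quadratic reciprocity gives (3/5) = (5/3). Reduce: 5 ≡ 2 (mod 3). Now have (2/3).
Factor out 2: 2 = 2. Since 3 ≡ 3 (mod 8), (2/3) = -1. Now have -(1/3).
(1/3) = 1. Collecting the sign factors: -1.

-1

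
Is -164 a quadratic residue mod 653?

no

(-164/653)
  = (489/653)    [-164 ≡ 489 mod 653]
  = (653/489)    [QR: 489 ≡ 1 mod 4, sign kept]
  = (164/489)    [653 ≡ 164 mod 489]
  = (41/489)    [489 ≡ 1 mod 8 ⇒ (2/489)^2 = +1]
  = (489/41)    [QR: 41 ≡ 1 mod 4, sign kept]
  = (38/41)    [489 ≡ 38 mod 41]
  = (19/41)    [41 ≡ 1 mod 8 ⇒ (2/41) = +1]
  = (41/19)    [QR: 41 ≡ 1 mod 4, sign kept]
  = (3/19)    [41 ≡ 3 mod 19]
  = -(19/3)    [QR: both ≡ 3 mod 4, sign flips]
  = -(1/3)    [19 ≡ 1 mod 3]
  = -1    [(1/3) = 1]
The Legendre symbol is -1, so x^2 ≡ -164 (mod 653) has no solution.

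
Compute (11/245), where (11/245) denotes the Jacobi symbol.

(11/245)
  = (245/11)    [QR: 245 ≡ 1 mod 4, sign kept]
  = (3/11)    [245 ≡ 3 mod 11]
  = -(11/3)    [QR: both ≡ 3 mod 4, sign flips]
  = -(2/3)    [11 ≡ 2 mod 3]
  = (1/3)    [3 ≡ 3 mod 8 ⇒ (2/3) = -1]
  = 1    [(1/3) = 1]

1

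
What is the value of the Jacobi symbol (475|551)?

Both 475 ≡ 3 and 551 ≡ 3 (mod 4), so reciprocity gives (475|551) = -(551|475). Reduce: 551 ≡ 76 (mod 475). Now have -(76|475).
Factor out 2: 76 = 2^2·19. Since 475 ≡ 3 (mod 8), (2|475) = -1, and (2|475)^2 = +1. Now have -(19|475).
Both 19 ≡ 3 and 475 ≡ 3 (mod 4), so reciprocity gives (19|475) = -(475|19). Reduce: 475 ≡ 0 (mod 19). Now have (0|19).
The numerator is now 0 with denominator 19 > 1: the symbol is 0.

0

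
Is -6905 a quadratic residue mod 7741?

Pull out -1: (-6905/7741) = (-1/7741)·(6905/7741). Since 7741 ≡ 1 (mod 4), (-1/7741) = +1. Now have (6905/7741).
6905 ≡ 1 (mod 4), so quadratic reciprocity gives (6905/7741) = (7741/6905). Reduce: 7741 ≡ 836 (mod 6905). Now have (836/6905).
Factor out 2: 836 = 2^2·209. Since 6905 ≡ 1 (mod 8), (2/6905) = +1, and (2/6905)^2 = +1. Now have (209/6905).
209 ≡ 1 (mod 4), so quadratic reciprocity gives (209/6905) = (6905/209). Reduce: 6905 ≡ 8 (mod 209). Now have (8/209).
Factor out 2: 8 = 2^3. Since 209 ≡ 1 (mod 8), (2/209) = +1, and (2/209)^3 = +1. Now have (1/209).
(1/209) = 1. Collecting the sign factors: 1.
The Legendre symbol is 1, so x^2 ≡ -6905 (mod 7741) has solution.

yes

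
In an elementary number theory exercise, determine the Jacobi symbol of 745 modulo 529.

Reduce the numerator: 745 ≡ 216 (mod 529), so (745/529) = (216/529).
Factor out 2: 216 = 2^3·27. Since 529 ≡ 1 (mod 8), (2/529) = +1, and (2/529)^3 = +1. Now have (27/529).
529 ≡ 1 (mod 4), so quadratic reciprocity gives (27/529) = (529/27). Reduce: 529 ≡ 16 (mod 27). Now have (16/27).
Factor out 2: 16 = 2^4. Since 27 ≡ 3 (mod 8), (2/27) = -1, and (2/27)^4 = +1. Now have (1/27).
(1/27) = 1. Collecting the sign factors: 1.

1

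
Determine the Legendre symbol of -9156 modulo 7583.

Reduce the numerator: -9156 ≡ 6010 (mod 7583), so (-9156 / 7583) = (6010 / 7583).
Factor out 2: 6010 = 2·3005. Since 7583 ≡ 7 (mod 8), (2 / 7583) = +1. Now have (3005 / 7583).
3005 ≡ 1 (mod 4), so quadratic reciprocity gives (3005 / 7583) = (7583 / 3005). Reduce: 7583 ≡ 1573 (mod 3005). Now have (1573 / 3005).
1573 ≡ 1 (mod 4), so quadratic reciprocity gives (1573 / 3005) = (3005 / 1573). Reduce: 3005 ≡ 1432 (mod 1573). Now have (1432 / 1573).
Factor out 2: 1432 = 2^3·179. Since 1573 ≡ 5 (mod 8), (2 / 1573) = -1, and (2 / 1573)^3 = -1. Now have -(179 / 1573).
1573 ≡ 1 (mod 4), so quadratic reciprocity gives (179 / 1573) = (1573 / 179). Reduce: 1573 ≡ 141 (mod 179). Now have -(141 / 179).
141 ≡ 1 (mod 4), so quadratic reciprocity gives (141 / 179) = (179 / 141). Reduce: 179 ≡ 38 (mod 141). Now have -(38 / 141).
Factor out 2: 38 = 2·19. Since 141 ≡ 5 (mod 8), (2 / 141) = -1. Now have (19 / 141).
141 ≡ 1 (mod 4), so quadratic reciprocity gives (19 / 141) = (141 / 19). Reduce: 141 ≡ 8 (mod 19). Now have (8 / 19).
Factor out 2: 8 = 2^3. Since 19 ≡ 3 (mod 8), (2 / 19) = -1, and (2 / 19)^3 = -1. Now have -(1 / 19).
(1 / 19) = 1. Collecting the sign factors: -1.

-1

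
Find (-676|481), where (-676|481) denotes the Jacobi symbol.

0

(-676|481)
  = (286|481)    [-676 ≡ 286 mod 481]
  = (143|481)    [481 ≡ 1 mod 8 ⇒ (2|481) = +1]
  = (481|143)    [QR: 481 ≡ 1 mod 4, sign kept]
  = (52|143)    [481 ≡ 52 mod 143]
  = (13|143)    [143 ≡ 7 mod 8 ⇒ (2|143)^2 = +1]
  = (143|13)    [QR: 13 ≡ 1 mod 4, sign kept]
  = (0|13)    [143 ≡ 0 mod 13]
  = 0    [numerator 0, gcd > 1]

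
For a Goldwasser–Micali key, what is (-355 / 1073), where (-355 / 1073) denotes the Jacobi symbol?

(-355 / 1073)
  = (355 / 1073)    [1073 ≡ 1 mod 4 ⇒ (-1 / 1073) = +1]
  = (1073 / 355)    [QR: 1073 ≡ 1 mod 4, sign kept]
  = (8 / 355)    [1073 ≡ 8 mod 355]
  = -(1 / 355)    [355 ≡ 3 mod 8 ⇒ (2 / 355)^3 = -1]
  = -1    [(1 / 355) = 1]

-1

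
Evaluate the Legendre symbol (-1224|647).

-1

(-1224|647)
  = -(1224|647)    [647 ≡ 3 mod 4 ⇒ (-1|647) = -1]
  = -(577|647)    [1224 ≡ 577 mod 647]
  = -(647|577)    [QR: 577 ≡ 1 mod 4, sign kept]
  = -(70|577)    [647 ≡ 70 mod 577]
  = -(35|577)    [577 ≡ 1 mod 8 ⇒ (2|577) = +1]
  = -(577|35)    [QR: 577 ≡ 1 mod 4, sign kept]
  = -(17|35)    [577 ≡ 17 mod 35]
  = -(35|17)    [QR: 17 ≡ 1 mod 4, sign kept]
  = -(1|17)    [35 ≡ 1 mod 17]
  = -1    [(1|17) = 1]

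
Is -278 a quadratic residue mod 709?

(-278/709)
  = (278/709)    [709 ≡ 1 mod 4 ⇒ (-1/709) = +1]
  = -(139/709)    [709 ≡ 5 mod 8 ⇒ (2/709) = -1]
  = -(709/139)    [QR: 709 ≡ 1 mod 4, sign kept]
  = -(14/139)    [709 ≡ 14 mod 139]
  = (7/139)    [139 ≡ 3 mod 8 ⇒ (2/139) = -1]
  = -(139/7)    [QR: both ≡ 3 mod 4, sign flips]
  = -(6/7)    [139 ≡ 6 mod 7]
  = -(3/7)    [7 ≡ 7 mod 8 ⇒ (2/7) = +1]
  = (7/3)    [QR: both ≡ 3 mod 4, sign flips]
  = (1/3)    [7 ≡ 1 mod 3]
  = 1    [(1/3) = 1]
The Legendre symbol is 1, so x^2 ≡ -278 (mod 709) has solution.

yes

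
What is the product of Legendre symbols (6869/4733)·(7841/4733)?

-1

By multiplicativity, (6869·7841/4733) = (6869/4733)·(7841/4733).
First factor (6869/4733):
Reduce the numerator: 6869 ≡ 2136 (mod 4733), so (6869/4733) = (2136/4733).
Factor out 2: 2136 = 2^3·267. Since 4733 ≡ 5 (mod 8), (2/4733) = -1, and (2/4733)^3 = -1. Now have -(267/4733).
4733 ≡ 1 (mod 4), so quadratic reciprocity gives (267/4733) = (4733/267). Reduce: 4733 ≡ 194 (mod 267). Now have -(194/267).
Factor out 2: 194 = 2·97. Since 267 ≡ 3 (mod 8), (2/267) = -1. Now have (97/267).
97 ≡ 1 (mod 4), so quadratic reciprocity gives (97/267) = (267/97). Reduce: 267 ≡ 73 (mod 97). Now have (73/97).
73 ≡ 1 (mod 4), so quadratic reciprocity gives (73/97) = (97/73). Reduce: 97 ≡ 24 (mod 73). Now have (24/73).
Factor out 2: 24 = 2^3·3. Since 73 ≡ 1 (mod 8), (2/73) = +1, and (2/73)^3 = +1. Now have (3/73).
73 ≡ 1 (mod 4), so quadratic reciprocity gives (3/73) = (73/3). Reduce: 73 ≡ 1 (mod 3). Now have (1/3).
(1/3) = 1. Collecting the sign factors: 1.
Second factor (7841/4733):
Reduce the numerator: 7841 ≡ 3108 (mod 4733), so (7841/4733) = (3108/4733).
Factor out 2: 3108 = 2^2·777. Since 4733 ≡ 5 (mod 8), (2/4733) = -1, and (2/4733)^2 = +1. Now have (777/4733).
777 ≡ 1 (mod 4), so quadratic reciprocity gives (777/4733) = (4733/777). Reduce: 4733 ≡ 71 (mod 777). Now have (71/777).
777 ≡ 1 (mod 4), so quadratic reciprocity gives (71/777) = (777/71). Reduce: 777 ≡ 67 (mod 71). Now have (67/71).
Both 67 ≡ 3 and 71 ≡ 3 (mod 4), so reciprocity gives (67/71) = -(71/67). Reduce: 71 ≡ 4 (mod 67). Now have -(4/67).
Factor out 2: 4 = 2^2. Since 67 ≡ 3 (mod 8), (2/67) = -1, and (2/67)^2 = +1. Now have -(1/67).
(1/67) = 1. Collecting the sign factors: -1.
Product: (1)·(-1) = -1.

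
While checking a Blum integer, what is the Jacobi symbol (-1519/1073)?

1

Reduce the numerator: -1519 ≡ 627 (mod 1073), so (-1519/1073) = (627/1073).
1073 ≡ 1 (mod 4), so quadratic reciprocity gives (627/1073) = (1073/627). Reduce: 1073 ≡ 446 (mod 627). Now have (446/627).
Factor out 2: 446 = 2·223. Since 627 ≡ 3 (mod 8), (2/627) = -1. Now have -(223/627).
Both 223 ≡ 3 and 627 ≡ 3 (mod 4), so reciprocity gives (223/627) = -(627/223). Reduce: 627 ≡ 181 (mod 223). Now have (181/223).
181 ≡ 1 (mod 4), so quadratic reciprocity gives (181/223) = (223/181). Reduce: 223 ≡ 42 (mod 181). Now have (42/181).
Factor out 2: 42 = 2·21. Since 181 ≡ 5 (mod 8), (2/181) = -1. Now have -(21/181).
21 ≡ 1 (mod 4), so quadratic reciprocity gives (21/181) = (181/21). Reduce: 181 ≡ 13 (mod 21). Now have -(13/21).
13 ≡ 1 (mod 4), so quadratic reciprocity gives (13/21) = (21/13). Reduce: 21 ≡ 8 (mod 13). Now have -(8/13).
Factor out 2: 8 = 2^3. Since 13 ≡ 5 (mod 8), (2/13) = -1, and (2/13)^3 = -1. Now have (1/13).
(1/13) = 1. Collecting the sign factors: 1.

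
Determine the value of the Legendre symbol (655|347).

-1

(655|347)
  = (308|347)    [655 ≡ 308 mod 347]
  = (77|347)    [347 ≡ 3 mod 8 ⇒ (2|347)^2 = +1]
  = (347|77)    [QR: 77 ≡ 1 mod 4, sign kept]
  = (39|77)    [347 ≡ 39 mod 77]
  = (77|39)    [QR: 77 ≡ 1 mod 4, sign kept]
  = (38|39)    [77 ≡ 38 mod 39]
  = (19|39)    [39 ≡ 7 mod 8 ⇒ (2|39) = +1]
  = -(39|19)    [QR: both ≡ 3 mod 4, sign flips]
  = -(1|19)    [39 ≡ 1 mod 19]
  = -1    [(1|19) = 1]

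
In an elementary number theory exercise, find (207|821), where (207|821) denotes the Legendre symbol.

1

(207|821)
  = (821|207)    [QR: 821 ≡ 1 mod 4, sign kept]
  = (200|207)    [821 ≡ 200 mod 207]
  = (25|207)    [207 ≡ 7 mod 8 ⇒ (2|207)^3 = +1]
  = (207|25)    [QR: 25 ≡ 1 mod 4, sign kept]
  = (7|25)    [207 ≡ 7 mod 25]
  = (25|7)    [QR: 25 ≡ 1 mod 4, sign kept]
  = (4|7)    [25 ≡ 4 mod 7]
  = (1|7)    [7 ≡ 7 mod 8 ⇒ (2|7)^2 = +1]
  = 1    [(1|7) = 1]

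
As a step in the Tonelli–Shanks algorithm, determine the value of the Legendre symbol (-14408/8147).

1

Reduce the numerator: -14408 ≡ 1886 (mod 8147), so (-14408/8147) = (1886/8147).
Factor out 2: 1886 = 2·943. Since 8147 ≡ 3 (mod 8), (2/8147) = -1. Now have -(943/8147).
Both 943 ≡ 3 and 8147 ≡ 3 (mod 4), so reciprocity gives (943/8147) = -(8147/943). Reduce: 8147 ≡ 603 (mod 943). Now have (603/943).
Both 603 ≡ 3 and 943 ≡ 3 (mod 4), so reciprocity gives (603/943) = -(943/603). Reduce: 943 ≡ 340 (mod 603). Now have -(340/603).
Factor out 2: 340 = 2^2·85. Since 603 ≡ 3 (mod 8), (2/603) = -1, and (2/603)^2 = +1. Now have -(85/603).
85 ≡ 1 (mod 4), so quadratic reciprocity gives (85/603) = (603/85). Reduce: 603 ≡ 8 (mod 85). Now have -(8/85).
Factor out 2: 8 = 2^3. Since 85 ≡ 5 (mod 8), (2/85) = -1, and (2/85)^3 = -1. Now have (1/85).
(1/85) = 1. Collecting the sign factors: 1.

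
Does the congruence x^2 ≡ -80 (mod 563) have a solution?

(-80|563)
  = -(80|563)    [563 ≡ 3 mod 4 ⇒ (-1|563) = -1]
  = -(5|563)    [563 ≡ 3 mod 8 ⇒ (2|563)^4 = +1]
  = -(563|5)    [QR: 5 ≡ 1 mod 4, sign kept]
  = -(3|5)    [563 ≡ 3 mod 5]
  = -(5|3)    [QR: 5 ≡ 1 mod 4, sign kept]
  = -(2|3)    [5 ≡ 2 mod 3]
  = (1|3)    [3 ≡ 3 mod 8 ⇒ (2|3) = -1]
  = 1    [(1|3) = 1]
The Legendre symbol is 1, so x^2 ≡ -80 (mod 563) has solution.

yes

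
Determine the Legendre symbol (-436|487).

(-436|487)
  = (51|487)    [-436 ≡ 51 mod 487]
  = -(487|51)    [QR: both ≡ 3 mod 4, sign flips]
  = -(28|51)    [487 ≡ 28 mod 51]
  = -(7|51)    [51 ≡ 3 mod 8 ⇒ (2|51)^2 = +1]
  = (51|7)    [QR: both ≡ 3 mod 4, sign flips]
  = (2|7)    [51 ≡ 2 mod 7]
  = (1|7)    [7 ≡ 7 mod 8 ⇒ (2|7) = +1]
  = 1    [(1|7) = 1]

1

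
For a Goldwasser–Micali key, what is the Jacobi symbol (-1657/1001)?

-1

Reduce the numerator: -1657 ≡ 345 (mod 1001), so (-1657/1001) = (345/1001).
345 ≡ 1 (mod 4), so quadratic reciprocity gives (345/1001) = (1001/345). Reduce: 1001 ≡ 311 (mod 345). Now have (311/345).
345 ≡ 1 (mod 4), so quadratic reciprocity gives (311/345) = (345/311). Reduce: 345 ≡ 34 (mod 311). Now have (34/311).
Factor out 2: 34 = 2·17. Since 311 ≡ 7 (mod 8), (2/311) = +1. Now have (17/311).
17 ≡ 1 (mod 4), so quadratic reciprocity gives (17/311) = (311/17). Reduce: 311 ≡ 5 (mod 17). Now have (5/17).
5 ≡ 1 (mod 4), so quadratic reciprocity gives (5/17) = (17/5). Reduce: 17 ≡ 2 (mod 5). Now have (2/5).
Factor out 2: 2 = 2. Since 5 ≡ 5 (mod 8), (2/5) = -1. Now have -(1/5).
(1/5) = 1. Collecting the sign factors: -1.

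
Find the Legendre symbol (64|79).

1

(64|79)
  = (1|79)    [79 ≡ 7 mod 8 ⇒ (2|79)^6 = +1]
  = 1    [(1|79) = 1]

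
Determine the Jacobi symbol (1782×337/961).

1

By multiplicativity, (1782·337/961) = (1782/961)·(337/961).
First factor (1782/961):
Reduce the numerator: 1782 ≡ 821 (mod 961), so (1782/961) = (821/961).
821 ≡ 1 (mod 4), so quadratic reciprocity gives (821/961) = (961/821). Reduce: 961 ≡ 140 (mod 821). Now have (140/821).
Factor out 2: 140 = 2^2·35. Since 821 ≡ 5 (mod 8), (2/821) = -1, and (2/821)^2 = +1. Now have (35/821).
821 ≡ 1 (mod 4), so quadratic reciprocity gives (35/821) = (821/35). Reduce: 821 ≡ 16 (mod 35). Now have (16/35).
Factor out 2: 16 = 2^4. Since 35 ≡ 3 (mod 8), (2/35) = -1, and (2/35)^4 = +1. Now have (1/35).
(1/35) = 1. Collecting the sign factors: 1.
Second factor (337/961):
337 ≡ 1 (mod 4), so quadratic reciprocity gives (337/961) = (961/337). Reduce: 961 ≡ 287 (mod 337). Now have (287/337).
337 ≡ 1 (mod 4), so quadratic reciprocity gives (287/337) = (337/287). Reduce: 337 ≡ 50 (mod 287). Now have (50/287).
Factor out 2: 50 = 2·25. Since 287 ≡ 7 (mod 8), (2/287) = +1. Now have (25/287).
25 ≡ 1 (mod 4), so quadratic reciprocity gives (25/287) = (287/25). Reduce: 287 ≡ 12 (mod 25). Now have (12/25).
Factor out 2: 12 = 2^2·3. Since 25 ≡ 1 (mod 8), (2/25) = +1, and (2/25)^2 = +1. Now have (3/25).
25 ≡ 1 (mod 4), so quadratic reciprocity gives (3/25) = (25/3). Reduce: 25 ≡ 1 (mod 3). Now have (1/3).
(1/3) = 1. Collecting the sign factors: 1.
Product: (1)·(1) = 1.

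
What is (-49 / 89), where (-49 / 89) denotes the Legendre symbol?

1

(-49 / 89)
  = (40 / 89)    [-49 ≡ 40 mod 89]
  = (5 / 89)    [89 ≡ 1 mod 8 ⇒ (2 / 89)^3 = +1]
  = (89 / 5)    [QR: 5 ≡ 1 mod 4, sign kept]
  = (4 / 5)    [89 ≡ 4 mod 5]
  = (1 / 5)    [5 ≡ 5 mod 8 ⇒ (2 / 5)^2 = +1]
  = 1    [(1 / 5) = 1]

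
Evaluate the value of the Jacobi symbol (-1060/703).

-1

Pull out -1: (-1060/703) = (-1/703)·(1060/703). Since 703 ≡ 3 (mod 4), (-1/703) = -1. Now have -(1060/703).
Reduce the numerator: 1060 ≡ 357 (mod 703), so (1060/703) = (357/703).
357 ≡ 1 (mod 4), so quadratic reciprocity gives (357/703) = (703/357). Reduce: 703 ≡ 346 (mod 357). Now have -(346/357).
Factor out 2: 346 = 2·173. Since 357 ≡ 5 (mod 8), (2/357) = -1. Now have (173/357).
173 ≡ 1 (mod 4), so quadratic reciprocity gives (173/357) = (357/173). Reduce: 357 ≡ 11 (mod 173). Now have (11/173).
173 ≡ 1 (mod 4), so quadratic reciprocity gives (11/173) = (173/11). Reduce: 173 ≡ 8 (mod 11). Now have (8/11).
Factor out 2: 8 = 2^3. Since 11 ≡ 3 (mod 8), (2/11) = -1, and (2/11)^3 = -1. Now have -(1/11).
(1/11) = 1. Collecting the sign factors: -1.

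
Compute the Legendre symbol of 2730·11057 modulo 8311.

-1

By multiplicativity, (2730·11057/8311) = (2730/8311)·(11057/8311).
First factor (2730/8311):
(2730/8311)
  = (1365/8311)    [8311 ≡ 7 mod 8 ⇒ (2/8311) = +1]
  = (8311/1365)    [QR: 1365 ≡ 1 mod 4, sign kept]
  = (121/1365)    [8311 ≡ 121 mod 1365]
  = (1365/121)    [QR: 121 ≡ 1 mod 4, sign kept]
  = (34/121)    [1365 ≡ 34 mod 121]
  = (17/121)    [121 ≡ 1 mod 8 ⇒ (2/121) = +1]
  = (121/17)    [QR: 17 ≡ 1 mod 4, sign kept]
  = (2/17)    [121 ≡ 2 mod 17]
  = (1/17)    [17 ≡ 1 mod 8 ⇒ (2/17) = +1]
  = 1    [(1/17) = 1]
Second factor (11057/8311):
(11057/8311)
  = (2746/8311)    [11057 ≡ 2746 mod 8311]
  = (1373/8311)    [8311 ≡ 7 mod 8 ⇒ (2/8311) = +1]
  = (8311/1373)    [QR: 1373 ≡ 1 mod 4, sign kept]
  = (73/1373)    [8311 ≡ 73 mod 1373]
  = (1373/73)    [QR: 73 ≡ 1 mod 4, sign kept]
  = (59/73)    [1373 ≡ 59 mod 73]
  = (73/59)    [QR: 73 ≡ 1 mod 4, sign kept]
  = (14/59)    [73 ≡ 14 mod 59]
  = -(7/59)    [59 ≡ 3 mod 8 ⇒ (2/59) = -1]
  = (59/7)    [QR: both ≡ 3 mod 4, sign flips]
  = (3/7)    [59 ≡ 3 mod 7]
  = -(7/3)    [QR: both ≡ 3 mod 4, sign flips]
  = -(1/3)    [7 ≡ 1 mod 3]
  = -1    [(1/3) = 1]
Product: (1)·(-1) = -1.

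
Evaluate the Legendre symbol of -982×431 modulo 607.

1

By multiplicativity, (-982·431|607) = (-982|607)·(431|607).
First factor (-982|607):
Pull out -1: (-982|607) = (-1|607)·(982|607). Since 607 ≡ 3 (mod 4), (-1|607) = -1. Now have -(982|607).
Reduce the numerator: 982 ≡ 375 (mod 607), so (982|607) = (375|607).
Both 375 ≡ 3 and 607 ≡ 3 (mod 4), so reciprocity gives (375|607) = -(607|375). Reduce: 607 ≡ 232 (mod 375). Now have (232|375).
Factor out 2: 232 = 2^3·29. Since 375 ≡ 7 (mod 8), (2|375) = +1, and (2|375)^3 = +1. Now have (29|375).
29 ≡ 1 (mod 4), so quadratic reciprocity gives (29|375) = (375|29). Reduce: 375 ≡ 27 (mod 29). Now have (27|29).
29 ≡ 1 (mod 4), so quadratic reciprocity gives (27|29) = (29|27). Reduce: 29 ≡ 2 (mod 27). Now have (2|27).
Factor out 2: 2 = 2. Since 27 ≡ 3 (mod 8), (2|27) = -1. Now have -(1|27).
(1|27) = 1. Collecting the sign factors: -1.
Second factor (431|607):
Both 431 ≡ 3 and 607 ≡ 3 (mod 4), so reciprocity gives (431|607) = -(607|431). Reduce: 607 ≡ 176 (mod 431). Now have -(176|431).
Factor out 2: 176 = 2^4·11. Since 431 ≡ 7 (mod 8), (2|431) = +1, and (2|431)^4 = +1. Now have -(11|431).
Both 11 ≡ 3 and 431 ≡ 3 (mod 4), so reciprocity gives (11|431) = -(431|11). Reduce: 431 ≡ 2 (mod 11). Now have (2|11).
Factor out 2: 2 = 2. Since 11 ≡ 3 (mod 8), (2|11) = -1. Now have -(1|11).
(1|11) = 1. Collecting the sign factors: -1.
Product: (-1)·(-1) = 1.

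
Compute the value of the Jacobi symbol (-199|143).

-1

(-199|143)
  = -(199|143)    [143 ≡ 3 mod 4 ⇒ (-1|143) = -1]
  = -(56|143)    [199 ≡ 56 mod 143]
  = -(7|143)    [143 ≡ 7 mod 8 ⇒ (2|143)^3 = +1]
  = (143|7)    [QR: both ≡ 3 mod 4, sign flips]
  = (3|7)    [143 ≡ 3 mod 7]
  = -(7|3)    [QR: both ≡ 3 mod 4, sign flips]
  = -(1|3)    [7 ≡ 1 mod 3]
  = -1    [(1|3) = 1]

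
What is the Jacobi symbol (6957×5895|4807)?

By multiplicativity, (6957·5895|4807) = (6957|4807)·(5895|4807).
First factor (6957|4807):
(6957|4807)
  = (2150|4807)    [6957 ≡ 2150 mod 4807]
  = (1075|4807)    [4807 ≡ 7 mod 8 ⇒ (2|4807) = +1]
  = -(4807|1075)    [QR: both ≡ 3 mod 4, sign flips]
  = -(507|1075)    [4807 ≡ 507 mod 1075]
  = (1075|507)    [QR: both ≡ 3 mod 4, sign flips]
  = (61|507)    [1075 ≡ 61 mod 507]
  = (507|61)    [QR: 61 ≡ 1 mod 4, sign kept]
  = (19|61)    [507 ≡ 19 mod 61]
  = (61|19)    [QR: 61 ≡ 1 mod 4, sign kept]
  = (4|19)    [61 ≡ 4 mod 19]
  = (1|19)    [19 ≡ 3 mod 8 ⇒ (2|19)^2 = +1]
  = 1    [(1|19) = 1]
Second factor (5895|4807):
(5895|4807)
  = (1088|4807)    [5895 ≡ 1088 mod 4807]
  = (17|4807)    [4807 ≡ 7 mod 8 ⇒ (2|4807)^6 = +1]
  = (4807|17)    [QR: 17 ≡ 1 mod 4, sign kept]
  = (13|17)    [4807 ≡ 13 mod 17]
  = (17|13)    [QR: 13 ≡ 1 mod 4, sign kept]
  = (4|13)    [17 ≡ 4 mod 13]
  = (1|13)    [13 ≡ 5 mod 8 ⇒ (2|13)^2 = +1]
  = 1    [(1|13) = 1]
Product: (1)·(1) = 1.

1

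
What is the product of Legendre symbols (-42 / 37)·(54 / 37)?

By multiplicativity, (-42·54 / 37) = (-42 / 37)·(54 / 37).
First factor (-42 / 37):
Reduce the numerator: -42 ≡ 32 (mod 37), so (-42 / 37) = (32 / 37).
Factor out 2: 32 = 2^5. Since 37 ≡ 5 (mod 8), (2 / 37) = -1, and (2 / 37)^5 = -1. Now have -(1 / 37).
(1 / 37) = 1. Collecting the sign factors: -1.
Second factor (54 / 37):
Reduce the numerator: 54 ≡ 17 (mod 37), so (54 / 37) = (17 / 37).
17 ≡ 1 (mod 4), so quadratic reciprocity gives (17 / 37) = (37 / 17). Reduce: 37 ≡ 3 (mod 17). Now have (3 / 17).
17 ≡ 1 (mod 4), so quadratic reciprocity gives (3 / 17) = (17 / 3). Reduce: 17 ≡ 2 (mod 3). Now have (2 / 3).
Factor out 2: 2 = 2. Since 3 ≡ 3 (mod 8), (2 / 3) = -1. Now have -(1 / 3).
(1 / 3) = 1. Collecting the sign factors: -1.
Product: (-1)·(-1) = 1.

1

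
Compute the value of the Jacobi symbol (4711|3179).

(4711|3179)
  = (1532|3179)    [4711 ≡ 1532 mod 3179]
  = (383|3179)    [3179 ≡ 3 mod 8 ⇒ (2|3179)^2 = +1]
  = -(3179|383)    [QR: both ≡ 3 mod 4, sign flips]
  = -(115|383)    [3179 ≡ 115 mod 383]
  = (383|115)    [QR: both ≡ 3 mod 4, sign flips]
  = (38|115)    [383 ≡ 38 mod 115]
  = -(19|115)    [115 ≡ 3 mod 8 ⇒ (2|115) = -1]
  = (115|19)    [QR: both ≡ 3 mod 4, sign flips]
  = (1|19)    [115 ≡ 1 mod 19]
  = 1    [(1|19) = 1]

1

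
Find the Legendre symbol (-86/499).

Reduce the numerator: -86 ≡ 413 (mod 499), so (-86/499) = (413/499).
413 ≡ 1 (mod 4), so quadratic reciprocity gives (413/499) = (499/413). Reduce: 499 ≡ 86 (mod 413). Now have (86/413).
Factor out 2: 86 = 2·43. Since 413 ≡ 5 (mod 8), (2/413) = -1. Now have -(43/413).
413 ≡ 1 (mod 4), so quadratic reciprocity gives (43/413) = (413/43). Reduce: 413 ≡ 26 (mod 43). Now have -(26/43).
Factor out 2: 26 = 2·13. Since 43 ≡ 3 (mod 8), (2/43) = -1. Now have (13/43).
13 ≡ 1 (mod 4), so quadratic reciprocity gives (13/43) = (43/13). Reduce: 43 ≡ 4 (mod 13). Now have (4/13).
Factor out 2: 4 = 2^2. Since 13 ≡ 5 (mod 8), (2/13) = -1, and (2/13)^2 = +1. Now have (1/13).
(1/13) = 1. Collecting the sign factors: 1.

1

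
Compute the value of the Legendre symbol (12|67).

-1

(12|67)
  = (3|67)    [67 ≡ 3 mod 8 ⇒ (2|67)^2 = +1]
  = -(67|3)    [QR: both ≡ 3 mod 4, sign flips]
  = -(1|3)    [67 ≡ 1 mod 3]
  = -1    [(1|3) = 1]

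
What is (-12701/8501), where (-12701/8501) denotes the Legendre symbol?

(-12701/8501)
  = (12701/8501)    [8501 ≡ 1 mod 4 ⇒ (-1/8501) = +1]
  = (4200/8501)    [12701 ≡ 4200 mod 8501]
  = -(525/8501)    [8501 ≡ 5 mod 8 ⇒ (2/8501)^3 = -1]
  = -(8501/525)    [QR: 525 ≡ 1 mod 4, sign kept]
  = -(101/525)    [8501 ≡ 101 mod 525]
  = -(525/101)    [QR: 101 ≡ 1 mod 4, sign kept]
  = -(20/101)    [525 ≡ 20 mod 101]
  = -(5/101)    [101 ≡ 5 mod 8 ⇒ (2/101)^2 = +1]
  = -(101/5)    [QR: 5 ≡ 1 mod 4, sign kept]
  = -(1/5)    [101 ≡ 1 mod 5]
  = -1    [(1/5) = 1]

-1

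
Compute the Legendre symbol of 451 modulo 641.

-1

641 ≡ 1 (mod 4), so quadratic reciprocity gives (451/641) = (641/451). Reduce: 641 ≡ 190 (mod 451). Now have (190/451).
Factor out 2: 190 = 2·95. Since 451 ≡ 3 (mod 8), (2/451) = -1. Now have -(95/451).
Both 95 ≡ 3 and 451 ≡ 3 (mod 4), so reciprocity gives (95/451) = -(451/95). Reduce: 451 ≡ 71 (mod 95). Now have (71/95).
Both 71 ≡ 3 and 95 ≡ 3 (mod 4), so reciprocity gives (71/95) = -(95/71). Reduce: 95 ≡ 24 (mod 71). Now have -(24/71).
Factor out 2: 24 = 2^3·3. Since 71 ≡ 7 (mod 8), (2/71) = +1, and (2/71)^3 = +1. Now have -(3/71).
Both 3 ≡ 3 and 71 ≡ 3 (mod 4), so reciprocity gives (3/71) = -(71/3). Reduce: 71 ≡ 2 (mod 3). Now have (2/3).
Factor out 2: 2 = 2. Since 3 ≡ 3 (mod 8), (2/3) = -1. Now have -(1/3).
(1/3) = 1. Collecting the sign factors: -1.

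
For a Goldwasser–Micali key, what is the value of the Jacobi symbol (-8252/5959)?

Pull out -1: (-8252/5959) = (-1/5959)·(8252/5959). Since 5959 ≡ 3 (mod 4), (-1/5959) = -1. Now have -(8252/5959).
Reduce the numerator: 8252 ≡ 2293 (mod 5959), so (8252/5959) = (2293/5959).
2293 ≡ 1 (mod 4), so quadratic reciprocity gives (2293/5959) = (5959/2293). Reduce: 5959 ≡ 1373 (mod 2293). Now have -(1373/2293).
1373 ≡ 1 (mod 4), so quadratic reciprocity gives (1373/2293) = (2293/1373). Reduce: 2293 ≡ 920 (mod 1373). Now have -(920/1373).
Factor out 2: 920 = 2^3·115. Since 1373 ≡ 5 (mod 8), (2/1373) = -1, and (2/1373)^3 = -1. Now have (115/1373).
1373 ≡ 1 (mod 4), so quadratic reciprocity gives (115/1373) = (1373/115). Reduce: 1373 ≡ 108 (mod 115). Now have (108/115).
Factor out 2: 108 = 2^2·27. Since 115 ≡ 3 (mod 8), (2/115) = -1, and (2/115)^2 = +1. Now have (27/115).
Both 27 ≡ 3 and 115 ≡ 3 (mod 4), so reciprocity gives (27/115) = -(115/27). Reduce: 115 ≡ 7 (mod 27). Now have -(7/27).
Both 7 ≡ 3 and 27 ≡ 3 (mod 4), so reciprocity gives (7/27) = -(27/7). Reduce: 27 ≡ 6 (mod 7). Now have (6/7).
Factor out 2: 6 = 2·3. Since 7 ≡ 7 (mod 8), (2/7) = +1. Now have (3/7).
Both 3 ≡ 3 and 7 ≡ 3 (mod 4), so reciprocity gives (3/7) = -(7/3). Reduce: 7 ≡ 1 (mod 3). Now have -(1/3).
(1/3) = 1. Collecting the sign factors: -1.

-1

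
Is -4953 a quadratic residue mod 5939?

Reduce the numerator: -4953 ≡ 986 (mod 5939), so (-4953|5939) = (986|5939).
Factor out 2: 986 = 2·493. Since 5939 ≡ 3 (mod 8), (2|5939) = -1. Now have -(493|5939).
493 ≡ 1 (mod 4), so quadratic reciprocity gives (493|5939) = (5939|493). Reduce: 5939 ≡ 23 (mod 493). Now have -(23|493).
493 ≡ 1 (mod 4), so quadratic reciprocity gives (23|493) = (493|23). Reduce: 493 ≡ 10 (mod 23). Now have -(10|23).
Factor out 2: 10 = 2·5. Since 23 ≡ 7 (mod 8), (2|23) = +1. Now have -(5|23).
5 ≡ 1 (mod 4), so quadratic reciprocity gives (5|23) = (23|5). Reduce: 23 ≡ 3 (mod 5). Now have -(3|5).
5 ≡ 1 (mod 4), so quadratic reciprocity gives (3|5) = (5|3). Reduce: 5 ≡ 2 (mod 3). Now have -(2|3).
Factor out 2: 2 = 2. Since 3 ≡ 3 (mod 8), (2|3) = -1. Now have (1|3).
(1|3) = 1. Collecting the sign factors: 1.
The Legendre symbol is 1, so x^2 ≡ -4953 (mod 5939) has solution.

yes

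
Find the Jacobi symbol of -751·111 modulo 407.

By multiplicativity, (-751·111/407) = (-751/407)·(111/407).
First factor (-751/407):
Reduce the numerator: -751 ≡ 63 (mod 407), so (-751/407) = (63/407).
Both 63 ≡ 3 and 407 ≡ 3 (mod 4), so reciprocity gives (63/407) = -(407/63). Reduce: 407 ≡ 29 (mod 63). Now have -(29/63).
29 ≡ 1 (mod 4), so quadratic reciprocity gives (29/63) = (63/29). Reduce: 63 ≡ 5 (mod 29). Now have -(5/29).
5 ≡ 1 (mod 4), so quadratic reciprocity gives (5/29) = (29/5). Reduce: 29 ≡ 4 (mod 5). Now have -(4/5).
Factor out 2: 4 = 2^2. Since 5 ≡ 5 (mod 8), (2/5) = -1, and (2/5)^2 = +1. Now have -(1/5).
(1/5) = 1. Collecting the sign factors: -1.
Second factor (111/407):
Both 111 ≡ 3 and 407 ≡ 3 (mod 4), so reciprocity gives (111/407) = -(407/111). Reduce: 407 ≡ 74 (mod 111). Now have -(74/111).
Factor out 2: 74 = 2·37. Since 111 ≡ 7 (mod 8), (2/111) = +1. Now have -(37/111).
37 ≡ 1 (mod 4), so quadratic reciprocity gives (37/111) = (111/37). Reduce: 111 ≡ 0 (mod 37). Now have -(0/37).
The numerator is now 0 with denominator 37 > 1: the symbol is 0.
Product: (-1)·(0) = 0.

0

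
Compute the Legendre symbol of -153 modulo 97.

Reduce the numerator: -153 ≡ 41 (mod 97), so (-153/97) = (41/97).
41 ≡ 1 (mod 4), so quadratic reciprocity gives (41/97) = (97/41). Reduce: 97 ≡ 15 (mod 41). Now have (15/41).
41 ≡ 1 (mod 4), so quadratic reciprocity gives (15/41) = (41/15). Reduce: 41 ≡ 11 (mod 15). Now have (11/15).
Both 11 ≡ 3 and 15 ≡ 3 (mod 4), so reciprocity gives (11/15) = -(15/11). Reduce: 15 ≡ 4 (mod 11). Now have -(4/11).
Factor out 2: 4 = 2^2. Since 11 ≡ 3 (mod 8), (2/11) = -1, and (2/11)^2 = +1. Now have -(1/11).
(1/11) = 1. Collecting the sign factors: -1.

-1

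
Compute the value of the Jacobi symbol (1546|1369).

1

(1546|1369)
  = (177|1369)    [1546 ≡ 177 mod 1369]
  = (1369|177)    [QR: 177 ≡ 1 mod 4, sign kept]
  = (130|177)    [1369 ≡ 130 mod 177]
  = (65|177)    [177 ≡ 1 mod 8 ⇒ (2|177) = +1]
  = (177|65)    [QR: 65 ≡ 1 mod 4, sign kept]
  = (47|65)    [177 ≡ 47 mod 65]
  = (65|47)    [QR: 65 ≡ 1 mod 4, sign kept]
  = (18|47)    [65 ≡ 18 mod 47]
  = (9|47)    [47 ≡ 7 mod 8 ⇒ (2|47) = +1]
  = (47|9)    [QR: 9 ≡ 1 mod 4, sign kept]
  = (2|9)    [47 ≡ 2 mod 9]
  = (1|9)    [9 ≡ 1 mod 8 ⇒ (2|9) = +1]
  = 1    [(1|9) = 1]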